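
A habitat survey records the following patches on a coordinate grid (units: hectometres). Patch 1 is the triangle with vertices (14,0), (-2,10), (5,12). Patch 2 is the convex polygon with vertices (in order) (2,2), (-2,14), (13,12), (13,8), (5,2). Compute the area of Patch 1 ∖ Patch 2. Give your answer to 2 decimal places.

10.40

|Patch 1| = 51, |Patch 1∩Patch 2| = 40.6005.
|Patch 1 ∖ Patch 2| = |Patch 1| − |Patch 1∩Patch 2| = 51 − 40.6005 = 10.40.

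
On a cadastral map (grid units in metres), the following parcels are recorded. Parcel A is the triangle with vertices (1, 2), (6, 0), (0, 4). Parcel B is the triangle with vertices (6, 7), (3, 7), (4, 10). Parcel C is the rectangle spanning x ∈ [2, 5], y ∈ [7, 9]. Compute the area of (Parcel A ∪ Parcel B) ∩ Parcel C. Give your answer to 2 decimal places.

3.25

The region (Parcel A ∪ Parcel B) ∩ Parcel C is the polygon with vertices (3,7), (3.667,9), (4.667,9), (5,8.5), (5,7).
By the shoelace formula its area is 3.25.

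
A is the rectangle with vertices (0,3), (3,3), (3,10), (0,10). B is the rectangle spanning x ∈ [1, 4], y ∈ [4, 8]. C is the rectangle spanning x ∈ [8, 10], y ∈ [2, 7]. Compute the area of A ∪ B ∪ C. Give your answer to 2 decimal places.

35.00

By inclusion–exclusion:
Individual areas: |A| = 21, |B| = 12, |C| = 10.
|A∩B|: x∈[1,3], y∈[4,8] → 2·4 = 8.
|A∩C| = 0 (no overlap).
|B∩C| = 0 (no overlap).
|A∩B∩C| = 0.
|A ∪ B ∪ C| = 43 − 8 + 0 = 35.00.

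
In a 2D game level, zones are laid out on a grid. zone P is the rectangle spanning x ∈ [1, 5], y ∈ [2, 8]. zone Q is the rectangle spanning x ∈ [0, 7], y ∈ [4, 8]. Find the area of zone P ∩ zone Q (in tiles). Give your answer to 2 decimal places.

16.00

|zone P∩zone Q|: x∈[1,5], y∈[4,8] → 4·4 = 16.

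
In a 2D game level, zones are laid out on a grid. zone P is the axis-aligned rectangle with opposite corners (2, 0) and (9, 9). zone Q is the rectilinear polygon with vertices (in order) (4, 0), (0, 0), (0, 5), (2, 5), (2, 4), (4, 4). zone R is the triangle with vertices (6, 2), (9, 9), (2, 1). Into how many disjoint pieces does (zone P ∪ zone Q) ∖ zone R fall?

(zone P ∪ zone Q) ∖ zone R is a single connected region.

1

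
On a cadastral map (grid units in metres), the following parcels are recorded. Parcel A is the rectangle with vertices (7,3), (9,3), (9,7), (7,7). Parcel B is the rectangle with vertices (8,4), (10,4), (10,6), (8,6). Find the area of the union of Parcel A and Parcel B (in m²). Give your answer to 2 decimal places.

10.00

By inclusion–exclusion:
Individual areas: |Parcel A| = 8, |Parcel B| = 4.
|Parcel A∩Parcel B|: x∈[8,9], y∈[4,6] → 1·2 = 2.
|Parcel A ∪ Parcel B| = 12 − 2 = 10.00.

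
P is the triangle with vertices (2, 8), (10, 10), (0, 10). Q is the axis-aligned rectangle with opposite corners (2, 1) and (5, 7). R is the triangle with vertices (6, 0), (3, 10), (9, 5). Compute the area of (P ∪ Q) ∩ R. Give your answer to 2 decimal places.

|P ∪ Q| = 28.
|(P ∪ Q) ∩ R| = 3.00.

3.00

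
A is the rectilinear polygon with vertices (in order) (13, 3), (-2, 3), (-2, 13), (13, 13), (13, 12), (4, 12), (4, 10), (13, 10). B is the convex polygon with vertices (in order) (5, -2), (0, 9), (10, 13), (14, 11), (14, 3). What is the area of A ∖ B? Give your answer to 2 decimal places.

47.73

|A| = 132, |A∩B| = 84.2682.
|A ∖ B| = |A| − |A∩B| = 132 − 84.2682 = 47.73.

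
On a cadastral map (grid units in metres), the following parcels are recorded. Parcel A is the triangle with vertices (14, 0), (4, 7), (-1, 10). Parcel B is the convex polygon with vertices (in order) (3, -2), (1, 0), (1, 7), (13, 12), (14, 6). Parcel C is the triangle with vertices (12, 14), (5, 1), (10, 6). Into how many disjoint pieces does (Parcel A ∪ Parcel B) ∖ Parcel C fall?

1

(Parcel A ∪ Parcel B) ∖ Parcel C is a single connected region.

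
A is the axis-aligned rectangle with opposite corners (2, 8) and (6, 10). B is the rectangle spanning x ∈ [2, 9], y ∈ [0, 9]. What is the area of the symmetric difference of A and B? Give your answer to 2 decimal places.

63.00

|A∩B|: x∈[2,6], y∈[8,9] → 4·1 = 4.
|A △ B| = |A| + |B| − 2·|A∩B| = 8 + 63 − 8 = 63.00.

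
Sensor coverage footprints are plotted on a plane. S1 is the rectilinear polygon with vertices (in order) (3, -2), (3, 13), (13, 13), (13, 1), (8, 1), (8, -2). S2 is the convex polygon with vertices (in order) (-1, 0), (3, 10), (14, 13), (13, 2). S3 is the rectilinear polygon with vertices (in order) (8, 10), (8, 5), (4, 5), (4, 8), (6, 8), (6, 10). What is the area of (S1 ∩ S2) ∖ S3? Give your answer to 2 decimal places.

84.78

|S1 ∩ S2| = 100.7792.
|(S1 ∩ S2) ∩ S3| = 16.
|(S1 ∩ S2) ∖ S3| = 100.7792 − 16 = 84.78.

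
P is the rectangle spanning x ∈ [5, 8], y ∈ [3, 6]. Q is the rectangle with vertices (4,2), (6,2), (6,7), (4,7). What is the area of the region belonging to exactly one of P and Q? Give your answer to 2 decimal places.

|P∩Q|: x∈[5,6], y∈[3,6] → 1·3 = 3.
|P △ Q| = |P| + |Q| − 2·|P∩Q| = 9 + 10 − 6 = 13.00.

13.00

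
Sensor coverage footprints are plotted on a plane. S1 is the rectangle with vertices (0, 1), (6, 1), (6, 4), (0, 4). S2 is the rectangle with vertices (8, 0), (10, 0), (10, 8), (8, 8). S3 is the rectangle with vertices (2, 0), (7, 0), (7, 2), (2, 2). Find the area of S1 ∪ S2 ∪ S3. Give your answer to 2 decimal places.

40.00

By inclusion–exclusion:
Individual areas: |S1| = 18, |S2| = 16, |S3| = 10.
|S1∩S2| = 0 (no overlap).
|S1∩S3|: x∈[2,6], y∈[1,2] → 4·1 = 4.
|S2∩S3| = 0 (no overlap).
|S1∩S2∩S3| = 0.
|S1 ∪ S2 ∪ S3| = 44 − 4 + 0 = 40.00.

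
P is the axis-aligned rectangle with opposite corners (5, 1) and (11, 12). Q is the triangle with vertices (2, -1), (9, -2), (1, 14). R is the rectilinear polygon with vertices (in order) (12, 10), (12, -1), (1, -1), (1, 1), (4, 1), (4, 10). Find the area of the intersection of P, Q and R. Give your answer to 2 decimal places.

6.25

The intersection is the polygon with vertices (5,6), (7.5,1), (5,1).
By the shoelace formula its area is 6.25.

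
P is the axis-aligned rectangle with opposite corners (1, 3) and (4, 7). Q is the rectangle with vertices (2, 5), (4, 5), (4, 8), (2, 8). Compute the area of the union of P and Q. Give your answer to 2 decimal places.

14.00

By inclusion–exclusion:
Individual areas: |P| = 12, |Q| = 6.
|P∩Q|: x∈[2,4], y∈[5,7] → 2·2 = 4.
|P ∪ Q| = 18 − 4 = 14.00.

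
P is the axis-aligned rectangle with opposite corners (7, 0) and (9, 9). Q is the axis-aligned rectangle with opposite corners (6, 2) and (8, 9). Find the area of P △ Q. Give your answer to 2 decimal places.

|P∩Q|: x∈[7,8], y∈[2,9] → 1·7 = 7.
|P △ Q| = |P| + |Q| − 2·|P∩Q| = 18 + 14 − 14 = 18.00.

18.00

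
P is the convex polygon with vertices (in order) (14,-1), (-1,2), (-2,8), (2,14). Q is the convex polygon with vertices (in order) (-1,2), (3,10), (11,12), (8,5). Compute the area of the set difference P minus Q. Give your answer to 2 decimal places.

|P| = 109.5, |P∩Q| = 38.4181.
|P ∖ Q| = |P| − |P∩Q| = 109.5 − 38.4181 = 71.08.

71.08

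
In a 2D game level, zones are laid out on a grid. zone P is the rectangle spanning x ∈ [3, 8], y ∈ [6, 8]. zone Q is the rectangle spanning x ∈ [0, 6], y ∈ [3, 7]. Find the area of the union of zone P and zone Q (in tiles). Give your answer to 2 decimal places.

By inclusion–exclusion:
Individual areas: |zone P| = 10, |zone Q| = 24.
|zone P∩zone Q|: x∈[3,6], y∈[6,7] → 3·1 = 3.
|zone P ∪ zone Q| = 34 − 3 = 31.00.

31.00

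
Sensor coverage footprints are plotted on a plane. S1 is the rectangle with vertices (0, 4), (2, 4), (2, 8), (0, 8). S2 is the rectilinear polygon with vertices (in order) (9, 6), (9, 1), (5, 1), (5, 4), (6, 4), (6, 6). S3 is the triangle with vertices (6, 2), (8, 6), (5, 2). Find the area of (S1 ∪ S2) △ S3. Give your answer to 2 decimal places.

|S1 ∪ S2| = 26.
|(S1 ∪ S2) ∩ S3| = 2.
|(S1 ∪ S2) △ S3| = 26 + 2 − 4 = 24.00.

24.00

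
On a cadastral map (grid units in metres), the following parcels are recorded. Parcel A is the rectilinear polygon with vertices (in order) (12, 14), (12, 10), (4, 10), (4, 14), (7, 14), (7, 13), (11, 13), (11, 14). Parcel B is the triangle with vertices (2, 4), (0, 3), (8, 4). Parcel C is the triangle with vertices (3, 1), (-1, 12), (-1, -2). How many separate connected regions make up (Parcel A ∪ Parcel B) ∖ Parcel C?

2

(Parcel A ∪ Parcel B) ∖ Parcel C splits into 2 disjoint pieces (area 28, area 2.2161).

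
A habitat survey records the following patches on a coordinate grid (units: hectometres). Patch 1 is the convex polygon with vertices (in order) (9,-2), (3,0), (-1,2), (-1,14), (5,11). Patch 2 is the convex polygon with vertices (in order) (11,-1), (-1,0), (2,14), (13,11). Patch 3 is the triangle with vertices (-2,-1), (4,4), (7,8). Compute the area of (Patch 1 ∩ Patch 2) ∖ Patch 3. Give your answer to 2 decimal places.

|Patch 1 ∩ Patch 2| = 73.912.
|(Patch 1 ∩ Patch 2) ∩ Patch 3| = 3.8848.
|(Patch 1 ∩ Patch 2) ∖ Patch 3| = 73.912 − 3.8848 = 70.03.

70.03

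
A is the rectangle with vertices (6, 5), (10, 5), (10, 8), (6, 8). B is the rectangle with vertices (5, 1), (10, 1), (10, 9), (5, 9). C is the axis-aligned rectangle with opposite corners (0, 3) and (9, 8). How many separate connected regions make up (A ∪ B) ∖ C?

1

(A ∪ B) ∖ C is a single connected region.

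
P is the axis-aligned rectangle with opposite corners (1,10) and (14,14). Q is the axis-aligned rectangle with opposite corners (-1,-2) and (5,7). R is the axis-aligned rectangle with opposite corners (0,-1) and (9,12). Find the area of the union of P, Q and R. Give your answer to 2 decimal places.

167.00

By inclusion–exclusion:
Individual areas: |P| = 52, |Q| = 54, |R| = 117.
|P∩Q| = 0 (no overlap).
|P∩R|: x∈[1,9], y∈[10,12] → 8·2 = 16.
|Q∩R|: x∈[0,5], y∈[-1,7] → 5·8 = 40.
|P∩Q∩R| = 0.
|P ∪ Q ∪ R| = 223 − 56 + 0 = 167.00.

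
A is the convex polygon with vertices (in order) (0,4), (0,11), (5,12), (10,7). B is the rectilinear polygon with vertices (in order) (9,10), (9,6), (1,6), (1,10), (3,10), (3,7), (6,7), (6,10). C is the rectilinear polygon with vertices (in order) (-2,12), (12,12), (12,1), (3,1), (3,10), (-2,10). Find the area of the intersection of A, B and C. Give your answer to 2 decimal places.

12.18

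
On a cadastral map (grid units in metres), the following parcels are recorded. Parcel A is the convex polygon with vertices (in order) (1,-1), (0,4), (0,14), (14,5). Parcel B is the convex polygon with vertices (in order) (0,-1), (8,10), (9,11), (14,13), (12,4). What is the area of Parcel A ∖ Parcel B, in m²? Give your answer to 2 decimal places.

|Parcel A| = 105.5, |Parcel A∩Parcel B| = 48.0564.
|Parcel A ∖ Parcel B| = |Parcel A| − |Parcel A∩Parcel B| = 105.5 − 48.0564 = 57.44.

57.44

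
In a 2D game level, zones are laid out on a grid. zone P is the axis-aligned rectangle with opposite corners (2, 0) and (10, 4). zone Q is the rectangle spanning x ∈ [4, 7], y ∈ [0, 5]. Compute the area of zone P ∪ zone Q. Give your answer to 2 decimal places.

By inclusion–exclusion:
Individual areas: |zone P| = 32, |zone Q| = 15.
|zone P∩zone Q|: x∈[4,7], y∈[0,4] → 3·4 = 12.
|zone P ∪ zone Q| = 47 − 12 = 35.00.

35.00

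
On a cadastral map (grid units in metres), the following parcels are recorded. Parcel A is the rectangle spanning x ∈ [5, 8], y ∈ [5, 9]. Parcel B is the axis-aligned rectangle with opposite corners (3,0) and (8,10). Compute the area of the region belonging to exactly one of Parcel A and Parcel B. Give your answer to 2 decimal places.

38.00

|Parcel A∩Parcel B|: x∈[5,8], y∈[5,9] → 3·4 = 12.
|Parcel A △ Parcel B| = |Parcel A| + |Parcel B| − 2·|Parcel A∩Parcel B| = 12 + 50 − 24 = 38.00.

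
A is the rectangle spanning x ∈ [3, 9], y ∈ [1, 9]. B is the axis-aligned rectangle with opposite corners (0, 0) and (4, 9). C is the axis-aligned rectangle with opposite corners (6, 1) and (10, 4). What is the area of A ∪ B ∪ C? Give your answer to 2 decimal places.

By inclusion–exclusion:
Individual areas: |A| = 48, |B| = 36, |C| = 12.
|A∩B|: x∈[3,4], y∈[1,9] → 1·8 = 8.
|A∩C|: x∈[6,9], y∈[1,4] → 3·3 = 9.
|B∩C| = 0 (no overlap).
|A∩B∩C| = 0.
|A ∪ B ∪ C| = 96 − 17 + 0 = 79.00.

79.00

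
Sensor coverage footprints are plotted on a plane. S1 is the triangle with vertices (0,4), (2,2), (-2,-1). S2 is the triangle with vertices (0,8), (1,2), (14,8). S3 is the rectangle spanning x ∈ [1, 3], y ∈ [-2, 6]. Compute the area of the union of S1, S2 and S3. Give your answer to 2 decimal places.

56.95

By inclusion–exclusion:
Individual areas: |S1| = 7, |S2| = 42, |S3| = 16.
|S1∩S2| = 0.4421.
|S1∩S3| = 0.875.
|S2∩S3| = 7.0769.
|S1∩S2∩S3| = 0.3421.
|S1 ∪ S2 ∪ S3| = 65 − 8.394 + 0.3421 = 56.95.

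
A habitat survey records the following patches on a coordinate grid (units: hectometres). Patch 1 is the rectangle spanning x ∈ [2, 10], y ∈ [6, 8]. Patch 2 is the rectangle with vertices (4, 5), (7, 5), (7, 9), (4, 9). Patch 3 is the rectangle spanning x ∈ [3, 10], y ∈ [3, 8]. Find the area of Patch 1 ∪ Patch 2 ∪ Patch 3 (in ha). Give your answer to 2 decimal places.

By inclusion–exclusion:
Individual areas: |Patch 1| = 16, |Patch 2| = 12, |Patch 3| = 35.
|Patch 1∩Patch 2|: x∈[4,7], y∈[6,8] → 3·2 = 6.
|Patch 1∩Patch 3|: x∈[3,10], y∈[6,8] → 7·2 = 14.
|Patch 2∩Patch 3|: x∈[4,7], y∈[5,8] → 3·3 = 9.
|Patch 1∩Patch 2∩Patch 3| = 6.
|Patch 1 ∪ Patch 2 ∪ Patch 3| = 63 − 29 + 6 = 40.00.

40.00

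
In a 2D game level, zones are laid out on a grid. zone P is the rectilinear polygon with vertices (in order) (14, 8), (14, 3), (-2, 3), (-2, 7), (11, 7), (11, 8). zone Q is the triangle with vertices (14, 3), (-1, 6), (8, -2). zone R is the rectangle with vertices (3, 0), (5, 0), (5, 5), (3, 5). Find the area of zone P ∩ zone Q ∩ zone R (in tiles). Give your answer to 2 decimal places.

3.90

The intersection is the polygon with vertices (5,4.8), (5,3), (3,3), (3,5), (4,5).
By the shoelace formula its area is 3.90.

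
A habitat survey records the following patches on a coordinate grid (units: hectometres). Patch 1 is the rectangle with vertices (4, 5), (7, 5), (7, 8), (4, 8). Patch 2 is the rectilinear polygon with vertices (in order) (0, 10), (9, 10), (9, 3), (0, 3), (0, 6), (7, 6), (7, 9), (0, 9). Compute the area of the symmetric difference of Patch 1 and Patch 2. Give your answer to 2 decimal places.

45.00

|Patch 1| = 9, |Patch 2| = 42, |Patch 1∩Patch 2| = 3.
|Patch 1 △ Patch 2| = |Patch 1| + |Patch 2| − 2·|Patch 1∩Patch 2| = 9 + 42 − 6 = 45.00.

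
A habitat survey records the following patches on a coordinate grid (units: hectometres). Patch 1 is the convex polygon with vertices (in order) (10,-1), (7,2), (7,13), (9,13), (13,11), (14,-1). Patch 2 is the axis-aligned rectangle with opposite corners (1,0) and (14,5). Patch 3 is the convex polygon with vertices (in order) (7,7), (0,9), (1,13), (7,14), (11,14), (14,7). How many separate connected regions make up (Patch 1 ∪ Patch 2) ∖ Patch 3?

(Patch 1 ∪ Patch 2) ∖ Patch 3 splits into 2 disjoint pieces (area 82.2917, area 0.9013).

2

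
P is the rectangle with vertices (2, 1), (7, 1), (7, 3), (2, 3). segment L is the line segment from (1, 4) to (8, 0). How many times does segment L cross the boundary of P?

The segment meets the boundary at (6.25,1), (2.75,3).

2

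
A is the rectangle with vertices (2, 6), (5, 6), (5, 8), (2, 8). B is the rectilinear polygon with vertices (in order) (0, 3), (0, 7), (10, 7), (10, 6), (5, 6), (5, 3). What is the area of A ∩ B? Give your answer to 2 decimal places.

3.00

The intersection is the polygon with vertices (5,6), (2,6), (2,7), (5,7).
By the shoelace formula its area is 3.00.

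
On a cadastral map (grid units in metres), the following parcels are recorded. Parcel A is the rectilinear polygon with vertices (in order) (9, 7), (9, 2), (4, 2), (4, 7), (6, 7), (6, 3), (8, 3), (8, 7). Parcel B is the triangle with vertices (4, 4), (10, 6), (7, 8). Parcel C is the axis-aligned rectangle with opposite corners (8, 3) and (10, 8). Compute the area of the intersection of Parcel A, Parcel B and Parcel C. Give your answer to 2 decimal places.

1.42

The intersection is the polygon with vertices (8,5.333), (8,7), (8.5,7), (9,6.667), (9,5.667).
By the shoelace formula its area is 1.42.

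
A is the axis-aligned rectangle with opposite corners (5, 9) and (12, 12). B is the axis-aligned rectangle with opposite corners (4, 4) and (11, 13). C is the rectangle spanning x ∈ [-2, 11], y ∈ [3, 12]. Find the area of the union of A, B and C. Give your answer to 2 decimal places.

127.00

By inclusion–exclusion:
Individual areas: |A| = 21, |B| = 63, |C| = 117.
|A∩B|: x∈[5,11], y∈[9,12] → 6·3 = 18.
|A∩C|: x∈[5,11], y∈[9,12] → 6·3 = 18.
|B∩C|: x∈[4,11], y∈[4,12] → 7·8 = 56.
|A∩B∩C| = 18.
|A ∪ B ∪ C| = 201 − 92 + 18 = 127.00.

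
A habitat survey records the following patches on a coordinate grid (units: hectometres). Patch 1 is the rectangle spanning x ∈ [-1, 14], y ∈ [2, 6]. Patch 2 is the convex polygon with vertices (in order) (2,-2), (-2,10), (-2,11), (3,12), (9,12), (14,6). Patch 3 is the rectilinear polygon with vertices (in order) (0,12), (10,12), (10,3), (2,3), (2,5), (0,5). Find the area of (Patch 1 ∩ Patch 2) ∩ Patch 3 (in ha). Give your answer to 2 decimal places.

25.92

The region (Patch 1 ∩ Patch 2) ∩ Patch 3 is the polygon with vertices (9.5,3), (2,3), (2,5), (0,5), (0,6), (10,6), (10,3.333).
By the shoelace formula its area is 25.92.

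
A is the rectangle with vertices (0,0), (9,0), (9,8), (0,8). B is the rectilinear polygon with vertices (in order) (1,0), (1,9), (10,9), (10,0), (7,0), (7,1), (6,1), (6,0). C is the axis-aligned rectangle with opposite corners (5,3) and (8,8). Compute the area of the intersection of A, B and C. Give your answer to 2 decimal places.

15.00

The intersection is the polygon with vertices (8,8), (8,3), (5,3), (5,8).
By the shoelace formula its area is 15.00.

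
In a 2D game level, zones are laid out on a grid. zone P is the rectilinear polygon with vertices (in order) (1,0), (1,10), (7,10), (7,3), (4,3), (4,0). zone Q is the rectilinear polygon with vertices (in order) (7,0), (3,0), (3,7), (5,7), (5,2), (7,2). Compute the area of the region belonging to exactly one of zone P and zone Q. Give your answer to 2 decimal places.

47.00

|zone P| = 51, |zone Q| = 18, |zone P∩zone Q| = 11.
|zone P △ zone Q| = |zone P| + |zone Q| − 2·|zone P∩zone Q| = 51 + 18 − 22 = 47.00.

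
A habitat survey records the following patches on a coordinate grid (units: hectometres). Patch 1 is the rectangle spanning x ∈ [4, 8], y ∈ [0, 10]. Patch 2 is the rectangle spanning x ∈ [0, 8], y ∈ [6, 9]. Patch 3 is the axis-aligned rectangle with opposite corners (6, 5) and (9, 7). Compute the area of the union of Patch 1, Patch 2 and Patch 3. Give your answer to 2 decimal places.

54.00

By inclusion–exclusion:
Individual areas: |Patch 1| = 40, |Patch 2| = 24, |Patch 3| = 6.
|Patch 1∩Patch 2|: x∈[4,8], y∈[6,9] → 4·3 = 12.
|Patch 1∩Patch 3|: x∈[6,8], y∈[5,7] → 2·2 = 4.
|Patch 2∩Patch 3|: x∈[6,8], y∈[6,7] → 2·1 = 2.
|Patch 1∩Patch 2∩Patch 3| = 2.
|Patch 1 ∪ Patch 2 ∪ Patch 3| = 70 − 18 + 2 = 54.00.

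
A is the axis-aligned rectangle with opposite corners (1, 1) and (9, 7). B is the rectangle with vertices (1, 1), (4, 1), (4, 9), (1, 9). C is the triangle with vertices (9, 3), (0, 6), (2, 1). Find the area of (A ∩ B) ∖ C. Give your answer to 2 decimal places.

|A ∩ B| = 18.
|(A ∩ B) ∩ C| = 10.6786.
|(A ∩ B) ∖ C| = 18 − 10.6786 = 7.32.

7.32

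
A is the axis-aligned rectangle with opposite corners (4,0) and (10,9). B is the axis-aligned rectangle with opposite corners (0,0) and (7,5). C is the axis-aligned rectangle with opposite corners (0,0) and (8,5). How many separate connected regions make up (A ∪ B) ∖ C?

1

(A ∪ B) ∖ C is a single connected region.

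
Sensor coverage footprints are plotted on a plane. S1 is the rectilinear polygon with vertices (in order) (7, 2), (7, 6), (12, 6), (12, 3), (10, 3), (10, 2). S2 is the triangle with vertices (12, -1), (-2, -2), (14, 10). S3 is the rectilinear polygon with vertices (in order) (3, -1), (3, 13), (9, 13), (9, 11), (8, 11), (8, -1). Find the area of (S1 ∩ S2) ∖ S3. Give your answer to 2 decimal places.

13.83

|S1 ∩ S2| = 16.9583.
|(S1 ∩ S2) ∩ S3| = 3.125.
|(S1 ∩ S2) ∖ S3| = 16.9583 − 3.125 = 13.83.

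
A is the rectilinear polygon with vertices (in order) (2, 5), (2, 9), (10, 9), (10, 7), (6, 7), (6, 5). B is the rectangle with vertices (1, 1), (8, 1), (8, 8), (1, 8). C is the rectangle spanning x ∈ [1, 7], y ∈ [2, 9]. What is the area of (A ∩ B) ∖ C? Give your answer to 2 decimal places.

|A ∩ B| = 14.
|(A ∩ B) ∩ C| = 13.
|(A ∩ B) ∖ C| = 14 − 13 = 1.00.

1.00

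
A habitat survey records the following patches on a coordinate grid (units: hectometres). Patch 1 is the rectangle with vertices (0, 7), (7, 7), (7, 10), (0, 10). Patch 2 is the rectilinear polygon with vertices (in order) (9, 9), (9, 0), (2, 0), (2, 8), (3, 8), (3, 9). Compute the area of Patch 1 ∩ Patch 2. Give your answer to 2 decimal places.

9.00

The intersection is the polygon with vertices (7,7), (2,7), (2,8), (3,8), (3,9), (7,9).
By the shoelace formula its area is 9.00.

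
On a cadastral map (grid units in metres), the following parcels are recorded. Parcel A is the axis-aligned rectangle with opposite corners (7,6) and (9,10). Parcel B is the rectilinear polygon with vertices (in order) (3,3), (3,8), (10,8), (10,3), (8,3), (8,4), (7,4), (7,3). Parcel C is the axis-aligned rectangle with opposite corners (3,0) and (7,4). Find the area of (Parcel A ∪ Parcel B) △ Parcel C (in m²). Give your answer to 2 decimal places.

46.00

|Parcel A ∪ Parcel B| = 38.
|(Parcel A ∪ Parcel B) ∩ Parcel C| = 4.
|(Parcel A ∪ Parcel B) △ Parcel C| = 38 + 16 − 8 = 46.00.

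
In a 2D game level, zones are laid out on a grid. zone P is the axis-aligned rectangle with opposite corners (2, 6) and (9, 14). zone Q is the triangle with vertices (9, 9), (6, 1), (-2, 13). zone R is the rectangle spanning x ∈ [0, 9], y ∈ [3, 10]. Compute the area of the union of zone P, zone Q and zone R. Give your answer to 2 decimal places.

99.17

By inclusion–exclusion:
Individual areas: |zone P| = 56, |zone Q| = 50, |zone R| = 63.
|zone P∩zone Q| = 27.8883.
|zone P∩zone R|: x∈[2,9], y∈[6,10] → 7·4 = 28.
|zone Q∩zone R| = 38.5417.
|zone P∩zone Q∩zone R| = 24.6042.
|zone P ∪ zone Q ∪ zone R| = 169 − 94.4299 + 24.6042 = 99.17.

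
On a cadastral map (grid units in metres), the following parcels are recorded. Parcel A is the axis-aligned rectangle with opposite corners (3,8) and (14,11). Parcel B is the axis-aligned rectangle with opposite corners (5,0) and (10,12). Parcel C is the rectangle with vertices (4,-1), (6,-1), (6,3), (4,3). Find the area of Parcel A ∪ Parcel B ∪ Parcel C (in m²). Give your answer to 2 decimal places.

By inclusion–exclusion:
Individual areas: |Parcel A| = 33, |Parcel B| = 60, |Parcel C| = 8.
|Parcel A∩Parcel B|: x∈[5,10], y∈[8,11] → 5·3 = 15.
|Parcel A∩Parcel C| = 0 (no overlap).
|Parcel B∩Parcel C|: x∈[5,6], y∈[0,3] → 1·3 = 3.
|Parcel A∩Parcel B∩Parcel C| = 0.
|Parcel A ∪ Parcel B ∪ Parcel C| = 101 − 18 + 0 = 83.00.

83.00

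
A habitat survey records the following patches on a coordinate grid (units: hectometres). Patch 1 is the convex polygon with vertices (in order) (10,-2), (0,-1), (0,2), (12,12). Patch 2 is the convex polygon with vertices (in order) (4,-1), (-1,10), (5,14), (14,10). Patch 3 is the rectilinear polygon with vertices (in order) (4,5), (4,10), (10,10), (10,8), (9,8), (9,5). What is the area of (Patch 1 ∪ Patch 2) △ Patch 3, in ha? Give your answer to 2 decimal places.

|Patch 1 ∪ Patch 2| = 154.65.
|(Patch 1 ∪ Patch 2) ∩ Patch 3| = 27.
|(Patch 1 ∪ Patch 2) △ Patch 3| = 154.65 + 27 − 54 = 127.65.

127.65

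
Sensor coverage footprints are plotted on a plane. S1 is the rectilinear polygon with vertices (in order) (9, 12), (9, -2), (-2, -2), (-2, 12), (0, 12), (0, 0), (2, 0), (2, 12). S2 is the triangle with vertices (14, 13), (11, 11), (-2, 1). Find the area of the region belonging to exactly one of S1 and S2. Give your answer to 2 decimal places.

|S1| = 130, |S2| = 2, |S1∩S2| = 1.0481.
|S1 △ S2| = |S1| + |S2| − 2·|S1∩S2| = 130 + 2 − 2.0962 = 129.90.

129.90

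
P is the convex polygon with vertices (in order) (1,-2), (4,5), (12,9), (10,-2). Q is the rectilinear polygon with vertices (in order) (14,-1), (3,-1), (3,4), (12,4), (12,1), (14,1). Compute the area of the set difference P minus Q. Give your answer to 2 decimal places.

|P| = 71.5, |P∩Q| = 37.8009.
|P ∖ Q| = |P| − |P∩Q| = 71.5 − 37.8009 = 33.70.

33.70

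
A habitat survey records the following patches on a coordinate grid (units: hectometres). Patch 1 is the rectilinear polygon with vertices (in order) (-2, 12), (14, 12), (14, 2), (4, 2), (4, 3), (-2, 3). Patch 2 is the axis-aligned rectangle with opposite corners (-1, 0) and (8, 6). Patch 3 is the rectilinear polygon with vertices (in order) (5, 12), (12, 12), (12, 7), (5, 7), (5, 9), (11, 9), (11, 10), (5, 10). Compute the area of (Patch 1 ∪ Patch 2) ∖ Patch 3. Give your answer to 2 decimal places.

148.00

|Patch 1 ∪ Patch 2| = 177.
|(Patch 1 ∪ Patch 2) ∩ Patch 3| = 29.
|(Patch 1 ∪ Patch 2) ∖ Patch 3| = 177 − 29 = 148.00.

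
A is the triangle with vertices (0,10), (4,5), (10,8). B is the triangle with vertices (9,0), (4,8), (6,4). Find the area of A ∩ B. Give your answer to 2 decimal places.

0.34

The intersection is the polygon with vertices (5.2,5.6), (4,8), (5.429,5.714).
By the shoelace formula its area is 0.34.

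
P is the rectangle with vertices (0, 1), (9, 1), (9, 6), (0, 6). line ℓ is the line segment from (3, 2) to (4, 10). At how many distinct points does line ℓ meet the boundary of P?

1

The segment meets the boundary at (3.5,6).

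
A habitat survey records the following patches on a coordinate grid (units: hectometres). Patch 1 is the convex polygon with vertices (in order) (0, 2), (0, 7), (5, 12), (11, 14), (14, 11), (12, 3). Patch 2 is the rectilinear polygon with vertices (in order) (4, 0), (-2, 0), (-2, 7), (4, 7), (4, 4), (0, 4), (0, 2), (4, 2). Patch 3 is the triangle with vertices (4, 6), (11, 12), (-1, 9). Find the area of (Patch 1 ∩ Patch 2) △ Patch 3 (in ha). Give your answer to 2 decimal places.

|Patch 1 ∩ Patch 2| = 12.
|(Patch 1 ∩ Patch 2) ∩ Patch 3| = 0.8333.
|(Patch 1 ∩ Patch 2) △ Patch 3| = 12 + 25.5 − 1.6667 = 35.83.

35.83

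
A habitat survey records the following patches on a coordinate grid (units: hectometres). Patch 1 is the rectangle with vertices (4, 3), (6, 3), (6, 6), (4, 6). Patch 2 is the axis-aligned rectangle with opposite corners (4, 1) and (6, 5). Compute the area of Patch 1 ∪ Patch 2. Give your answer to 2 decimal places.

By inclusion–exclusion:
Individual areas: |Patch 1| = 6, |Patch 2| = 8.
|Patch 1∩Patch 2|: x∈[4,6], y∈[3,5] → 2·2 = 4.
|Patch 1 ∪ Patch 2| = 14 − 4 = 10.00.

10.00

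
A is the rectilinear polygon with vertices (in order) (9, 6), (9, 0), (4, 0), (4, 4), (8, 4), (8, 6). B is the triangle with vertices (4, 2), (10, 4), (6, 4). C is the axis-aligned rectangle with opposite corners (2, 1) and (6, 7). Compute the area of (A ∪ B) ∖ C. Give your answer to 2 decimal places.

|A ∪ B| = 22.1667.
|(A ∪ B) ∩ C| = 6.
|(A ∪ B) ∖ C| = 22.1667 − 6 = 16.17.

16.17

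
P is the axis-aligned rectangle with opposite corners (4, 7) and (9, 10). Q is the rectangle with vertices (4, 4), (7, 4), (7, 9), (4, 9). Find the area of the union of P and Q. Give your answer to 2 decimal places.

24.00

By inclusion–exclusion:
Individual areas: |P| = 15, |Q| = 15.
|P∩Q|: x∈[4,7], y∈[7,9] → 3·2 = 6.
|P ∪ Q| = 30 − 6 = 24.00.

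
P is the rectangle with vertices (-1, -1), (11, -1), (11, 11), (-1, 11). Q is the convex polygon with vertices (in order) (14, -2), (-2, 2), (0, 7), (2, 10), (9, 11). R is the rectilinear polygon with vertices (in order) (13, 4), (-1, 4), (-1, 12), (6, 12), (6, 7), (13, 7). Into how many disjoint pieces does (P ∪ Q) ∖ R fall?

(P ∪ Q) ∖ R splits into 2 disjoint pieces (area 20, area 71.4519).

2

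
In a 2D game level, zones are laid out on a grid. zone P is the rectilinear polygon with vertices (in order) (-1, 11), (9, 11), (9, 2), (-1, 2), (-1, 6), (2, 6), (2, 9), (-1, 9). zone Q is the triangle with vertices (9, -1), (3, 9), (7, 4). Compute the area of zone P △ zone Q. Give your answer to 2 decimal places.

77.80

|zone P| = 81, |zone Q| = 5, |zone P∩zone Q| = 4.1.
|zone P △ zone Q| = |zone P| + |zone Q| − 2·|zone P∩zone Q| = 81 + 5 − 8.2 = 77.80.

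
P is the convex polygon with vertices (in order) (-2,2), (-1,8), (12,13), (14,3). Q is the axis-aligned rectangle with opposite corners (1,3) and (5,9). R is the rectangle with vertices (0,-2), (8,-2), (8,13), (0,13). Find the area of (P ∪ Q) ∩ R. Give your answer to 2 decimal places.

The region (P ∪ Q) ∩ R is the polygon with vertices (1,8.769), (1,9), (1.6,9), (8,11.461), (8,2.625), (0,2.125), (0,8.385).
By the shoelace formula its area is 60.45.

60.45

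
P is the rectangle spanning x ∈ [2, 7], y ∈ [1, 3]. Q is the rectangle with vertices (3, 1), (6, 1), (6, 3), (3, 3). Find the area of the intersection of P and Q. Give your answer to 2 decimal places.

6.00

|P∩Q|: x∈[3,6], y∈[1,3] → 3·2 = 6.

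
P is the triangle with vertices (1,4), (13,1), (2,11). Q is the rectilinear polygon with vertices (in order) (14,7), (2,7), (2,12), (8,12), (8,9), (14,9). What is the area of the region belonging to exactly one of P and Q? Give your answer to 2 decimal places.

67.90

|P| = 43.5, |Q| = 42, |P∩Q| = 8.8.
|P △ Q| = |P| + |Q| − 2·|P∩Q| = 43.5 + 42 − 17.6 = 67.90.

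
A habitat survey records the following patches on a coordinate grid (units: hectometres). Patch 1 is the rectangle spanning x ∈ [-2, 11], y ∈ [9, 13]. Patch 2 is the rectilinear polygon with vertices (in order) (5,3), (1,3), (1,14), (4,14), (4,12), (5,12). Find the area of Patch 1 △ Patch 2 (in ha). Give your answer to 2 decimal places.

64.00

|Patch 1| = 52, |Patch 2| = 42, |Patch 1∩Patch 2| = 15.
|Patch 1 △ Patch 2| = |Patch 1| + |Patch 2| − 2·|Patch 1∩Patch 2| = 52 + 42 − 30 = 64.00.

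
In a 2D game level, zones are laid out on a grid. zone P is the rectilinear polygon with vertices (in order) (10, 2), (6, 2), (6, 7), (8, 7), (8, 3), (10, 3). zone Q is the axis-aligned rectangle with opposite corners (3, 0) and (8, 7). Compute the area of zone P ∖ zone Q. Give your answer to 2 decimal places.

2.00

|zone P| = 12, |zone P∩zone Q| = 10.
|zone P ∖ zone Q| = |zone P| − |zone P∩zone Q| = 12 − 10 = 2.00.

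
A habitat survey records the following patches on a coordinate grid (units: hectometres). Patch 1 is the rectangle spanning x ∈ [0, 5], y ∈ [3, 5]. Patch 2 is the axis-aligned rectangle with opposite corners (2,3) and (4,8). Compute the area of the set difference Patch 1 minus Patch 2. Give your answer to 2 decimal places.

6.00

|Patch 1∩Patch 2|: x∈[2,4], y∈[3,5] → 2·2 = 4.
|Patch 1| = 10.
|Patch 1 ∖ Patch 2| = |Patch 1| − |Patch 1∩Patch 2| = 10 − 4 = 6.00.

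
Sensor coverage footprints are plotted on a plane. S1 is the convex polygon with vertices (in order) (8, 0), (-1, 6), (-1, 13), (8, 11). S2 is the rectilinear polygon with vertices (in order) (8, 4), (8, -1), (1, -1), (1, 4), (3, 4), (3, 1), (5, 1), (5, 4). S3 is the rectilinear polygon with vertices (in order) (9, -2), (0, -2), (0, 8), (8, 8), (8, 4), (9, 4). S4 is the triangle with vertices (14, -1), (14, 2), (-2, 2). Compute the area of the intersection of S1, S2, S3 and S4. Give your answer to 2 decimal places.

The intersection is the polygon with vertices (8,0.125), (7.739,0.174), (5,2), (8,2).
By the shoelace formula its area is 2.98.

2.98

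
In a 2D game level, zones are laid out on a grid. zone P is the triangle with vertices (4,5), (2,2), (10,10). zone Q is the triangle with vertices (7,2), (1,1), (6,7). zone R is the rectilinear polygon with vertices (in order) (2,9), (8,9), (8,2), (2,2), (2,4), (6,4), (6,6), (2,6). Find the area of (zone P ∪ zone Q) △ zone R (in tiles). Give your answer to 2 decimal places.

30.09

|zone P ∪ zone Q| = 17.2444.
|(zone P ∪ zone Q) ∩ zone R| = 10.5762.
|(zone P ∪ zone Q) △ zone R| = 17.2444 + 34 − 21.1524 = 30.09.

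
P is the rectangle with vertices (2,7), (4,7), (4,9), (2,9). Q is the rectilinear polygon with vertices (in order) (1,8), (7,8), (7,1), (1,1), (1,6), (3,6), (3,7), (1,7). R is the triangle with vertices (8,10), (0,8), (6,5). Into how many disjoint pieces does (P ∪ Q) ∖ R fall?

(P ∪ Q) ∖ R splits into 3 disjoint pieces (area 0.5, area 29.5, area 0.25).

3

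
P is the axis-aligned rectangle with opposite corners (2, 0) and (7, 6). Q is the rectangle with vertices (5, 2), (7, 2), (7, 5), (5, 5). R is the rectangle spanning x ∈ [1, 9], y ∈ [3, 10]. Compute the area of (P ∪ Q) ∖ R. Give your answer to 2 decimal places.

|P ∪ Q| = 30.
|(P ∪ Q) ∩ R| = 15.
|(P ∪ Q) ∖ R| = 30 − 15 = 15.00.

15.00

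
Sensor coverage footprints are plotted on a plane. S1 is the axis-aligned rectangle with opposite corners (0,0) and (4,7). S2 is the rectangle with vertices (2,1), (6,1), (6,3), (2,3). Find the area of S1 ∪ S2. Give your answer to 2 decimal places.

By inclusion–exclusion:
Individual areas: |S1| = 28, |S2| = 8.
|S1∩S2|: x∈[2,4], y∈[1,3] → 2·2 = 4.
|S1 ∪ S2| = 36 − 4 = 32.00.

32.00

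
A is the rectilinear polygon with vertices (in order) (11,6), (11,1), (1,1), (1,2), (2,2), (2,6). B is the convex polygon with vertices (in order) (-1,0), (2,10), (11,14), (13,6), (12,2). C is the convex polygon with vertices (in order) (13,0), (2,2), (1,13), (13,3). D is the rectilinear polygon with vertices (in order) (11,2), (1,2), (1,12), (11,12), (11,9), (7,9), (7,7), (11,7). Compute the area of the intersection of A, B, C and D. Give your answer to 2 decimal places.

34.93

The intersection is the polygon with vertices (2,6), (9.4,6), (11,4.667), (11,2), (2,2).
By the shoelace formula its area is 34.93.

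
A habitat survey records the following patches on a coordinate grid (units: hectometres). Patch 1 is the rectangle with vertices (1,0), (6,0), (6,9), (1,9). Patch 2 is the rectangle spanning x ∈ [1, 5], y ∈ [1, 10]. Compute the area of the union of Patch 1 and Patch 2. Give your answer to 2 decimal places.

49.00

By inclusion–exclusion:
Individual areas: |Patch 1| = 45, |Patch 2| = 36.
|Patch 1∩Patch 2|: x∈[1,5], y∈[1,9] → 4·8 = 32.
|Patch 1 ∪ Patch 2| = 81 − 32 = 49.00.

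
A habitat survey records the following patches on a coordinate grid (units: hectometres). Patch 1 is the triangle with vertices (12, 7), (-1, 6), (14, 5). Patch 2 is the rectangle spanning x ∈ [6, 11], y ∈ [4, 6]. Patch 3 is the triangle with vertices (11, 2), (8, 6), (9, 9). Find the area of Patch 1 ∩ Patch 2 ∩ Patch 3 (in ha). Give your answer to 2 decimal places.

The intersection is the polygon with vertices (9.857,6), (10.068,5.262), (8.474,5.368), (8,6).
By the shoelace formula its area is 1.16.

1.16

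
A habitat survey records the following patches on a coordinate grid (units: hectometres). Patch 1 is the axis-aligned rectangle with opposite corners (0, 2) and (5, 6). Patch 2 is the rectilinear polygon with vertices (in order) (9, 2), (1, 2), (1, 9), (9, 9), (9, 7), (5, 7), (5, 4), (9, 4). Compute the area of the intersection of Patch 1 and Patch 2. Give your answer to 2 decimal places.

The intersection is the polygon with vertices (5,2), (1,2), (1,6), (5,6), (5,4).
By the shoelace formula its area is 16.00.

16.00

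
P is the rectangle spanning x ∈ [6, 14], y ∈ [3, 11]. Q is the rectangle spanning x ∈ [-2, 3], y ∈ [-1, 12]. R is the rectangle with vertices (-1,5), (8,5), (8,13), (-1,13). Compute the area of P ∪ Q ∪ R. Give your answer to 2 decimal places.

By inclusion–exclusion:
Individual areas: |P| = 64, |Q| = 65, |R| = 72.
|P∩Q| = 0 (no overlap).
|P∩R|: x∈[6,8], y∈[5,11] → 2·6 = 12.
|Q∩R|: x∈[-1,3], y∈[5,12] → 4·7 = 28.
|P∩Q∩R| = 0.
|P ∪ Q ∪ R| = 201 − 40 + 0 = 161.00.

161.00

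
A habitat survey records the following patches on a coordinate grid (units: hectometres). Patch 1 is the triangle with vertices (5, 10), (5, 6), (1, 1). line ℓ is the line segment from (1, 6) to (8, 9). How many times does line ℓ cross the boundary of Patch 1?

The segment meets the boundary at (5,7.714), (3.745,7.176).

2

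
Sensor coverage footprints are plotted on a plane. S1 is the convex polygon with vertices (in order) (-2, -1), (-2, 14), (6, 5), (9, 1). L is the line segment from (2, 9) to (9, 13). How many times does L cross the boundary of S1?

The segment meets the boundary at (2.295,9.168).

1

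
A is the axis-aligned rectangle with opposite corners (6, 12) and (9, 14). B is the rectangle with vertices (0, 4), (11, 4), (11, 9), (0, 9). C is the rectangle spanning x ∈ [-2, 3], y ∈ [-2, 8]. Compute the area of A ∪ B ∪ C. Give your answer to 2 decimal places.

By inclusion–exclusion:
Individual areas: |A| = 6, |B| = 55, |C| = 50.
|A∩B| = 0 (no overlap).
|A∩C| = 0 (no overlap).
|B∩C|: x∈[0,3], y∈[4,8] → 3·4 = 12.
|A∩B∩C| = 0.
|A ∪ B ∪ C| = 111 − 12 + 0 = 99.00.

99.00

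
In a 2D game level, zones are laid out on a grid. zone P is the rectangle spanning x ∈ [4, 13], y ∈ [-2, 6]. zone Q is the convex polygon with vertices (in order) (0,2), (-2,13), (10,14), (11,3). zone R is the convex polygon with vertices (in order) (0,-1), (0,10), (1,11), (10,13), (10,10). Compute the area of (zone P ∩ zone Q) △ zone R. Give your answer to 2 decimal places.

|zone P ∩ zone Q| = 22.8182.
|(zone P ∩ zone Q) ∩ zone R| = 3.0727.
|(zone P ∩ zone Q) △ zone R| = 22.8182 + 73.5 − 6.1455 = 90.17.

90.17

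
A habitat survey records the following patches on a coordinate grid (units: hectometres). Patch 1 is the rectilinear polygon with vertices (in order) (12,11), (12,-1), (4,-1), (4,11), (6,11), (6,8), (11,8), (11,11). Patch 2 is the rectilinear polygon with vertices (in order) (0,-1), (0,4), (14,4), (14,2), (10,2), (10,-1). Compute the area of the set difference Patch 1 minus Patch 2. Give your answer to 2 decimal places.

47.00

|Patch 1| = 81, |Patch 1∩Patch 2| = 34.
|Patch 1 ∖ Patch 2| = |Patch 1| − |Patch 1∩Patch 2| = 81 − 34 = 47.00.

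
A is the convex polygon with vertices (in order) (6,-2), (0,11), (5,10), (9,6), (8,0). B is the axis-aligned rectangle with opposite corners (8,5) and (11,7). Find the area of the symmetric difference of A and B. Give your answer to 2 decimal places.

|A| = 56.5, |B| = 6, |A∩B| = 1.4167.
|A △ B| = |A| + |B| − 2·|A∩B| = 56.5 + 6 − 2.8333 = 59.67.

59.67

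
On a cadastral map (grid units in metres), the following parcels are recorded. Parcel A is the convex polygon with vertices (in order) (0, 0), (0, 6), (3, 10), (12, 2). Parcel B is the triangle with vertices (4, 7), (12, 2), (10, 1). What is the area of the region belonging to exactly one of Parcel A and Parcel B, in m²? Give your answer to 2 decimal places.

58.71

|Parcel A| = 66, |Parcel B| = 9, |Parcel A∩Parcel B| = 8.1429.
|Parcel A △ Parcel B| = |Parcel A| + |Parcel B| − 2·|Parcel A∩Parcel B| = 66 + 9 − 16.2857 = 58.71.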